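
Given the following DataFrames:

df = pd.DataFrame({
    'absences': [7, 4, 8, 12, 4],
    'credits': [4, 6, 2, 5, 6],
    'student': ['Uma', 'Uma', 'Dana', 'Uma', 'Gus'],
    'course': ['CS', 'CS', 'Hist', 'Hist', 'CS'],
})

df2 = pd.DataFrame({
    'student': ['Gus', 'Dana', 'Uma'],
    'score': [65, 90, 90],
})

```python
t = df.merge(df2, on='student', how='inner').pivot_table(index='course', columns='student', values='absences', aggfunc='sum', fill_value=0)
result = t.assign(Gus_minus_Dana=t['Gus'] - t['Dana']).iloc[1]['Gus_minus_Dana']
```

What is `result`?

-8

merge on 'student' (how='inner') → 5 rows:
   absences  credits student course  score
0         7        4     Uma     CS     90
1         4        6     Uma     CS     90
2         8        2    Dana   Hist     90
3        12        5     Uma   Hist     90
4         4        6     Gus     CS     65
pivot: rows=course, cols=student, sum(absences):
student  Dana  Gus  Uma
course                 
CS          0    4   11
Hist        8    0   12
add column Gus_minus_Dana = t['Gus'] - t['Dana']:
student  Dana  Gus  Uma  Gus_minus_Dana
course                                 
CS          0    4   11               4
Hist        8    0   12              -8
Finally, value at position 1, column 'Gus_minus_Dana' = -8.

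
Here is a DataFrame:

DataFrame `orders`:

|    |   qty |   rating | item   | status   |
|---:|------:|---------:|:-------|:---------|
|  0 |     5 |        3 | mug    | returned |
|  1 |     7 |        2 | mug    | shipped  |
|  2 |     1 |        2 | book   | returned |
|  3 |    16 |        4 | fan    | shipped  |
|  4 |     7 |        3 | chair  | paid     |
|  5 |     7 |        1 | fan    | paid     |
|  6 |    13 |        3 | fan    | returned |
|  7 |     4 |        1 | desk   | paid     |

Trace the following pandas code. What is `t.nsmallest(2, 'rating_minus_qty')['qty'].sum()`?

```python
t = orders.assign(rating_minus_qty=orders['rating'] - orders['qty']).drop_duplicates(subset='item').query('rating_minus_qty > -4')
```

add column rating_minus_qty = orders['rating'] - orders['qty']:
   qty  rating   item    status  rating_minus_qty
0    5       3    mug  returned                -2
1    7       2    mug   shipped                -5
2    1       2   book  returned                 1
3   16       4    fan   shipped               -12
4    7       3  chair      paid                -4
5    7       1    fan      paid                -6
6   13       3    fan  returned               -10
7    4       1   desk      paid                -3
drop duplicate item (keep=first):
   qty  rating   item    status  rating_minus_qty
0    5       3    mug  returned                -2
2    1       2   book  returned                 1
3   16       4    fan   shipped               -12
4    7       3  chair      paid                -4
7    4       1   desk      paid                -3
filter rows where rating_minus_qty > -4:
   qty  rating  item    status  rating_minus_qty
0    5       3   mug  returned                -2
2    1       2  book  returned                 1
7    4       1  desk      paid                -3
take 2 rows with smallest rating_minus_qty:
   qty  rating  item    status  rating_minus_qty
7    4       1  desk      paid                -3
0    5       3   mug  returned                -2

9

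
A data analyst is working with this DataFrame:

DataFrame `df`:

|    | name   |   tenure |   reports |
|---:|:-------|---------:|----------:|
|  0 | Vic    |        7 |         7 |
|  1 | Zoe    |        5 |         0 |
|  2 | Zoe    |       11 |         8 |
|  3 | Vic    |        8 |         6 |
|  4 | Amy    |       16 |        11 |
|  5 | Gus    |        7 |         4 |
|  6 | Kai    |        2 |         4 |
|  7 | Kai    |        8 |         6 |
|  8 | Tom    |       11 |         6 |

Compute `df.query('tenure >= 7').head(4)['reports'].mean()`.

8.0

filter rows where tenure >= 7:
  name  tenure  reports
0  Vic       7        7
2  Zoe      11        8
3  Vic       8        6
4  Amy      16       11
5  Gus       7        4
7  Kai       8        6
8  Tom      11        6
take first 4 rows:
  name  tenure  reports
0  Vic       7        7
2  Zoe      11        8
3  Vic       8        6
4  Amy      16       11
Reading off the mean of column 'reports', we get 8.0.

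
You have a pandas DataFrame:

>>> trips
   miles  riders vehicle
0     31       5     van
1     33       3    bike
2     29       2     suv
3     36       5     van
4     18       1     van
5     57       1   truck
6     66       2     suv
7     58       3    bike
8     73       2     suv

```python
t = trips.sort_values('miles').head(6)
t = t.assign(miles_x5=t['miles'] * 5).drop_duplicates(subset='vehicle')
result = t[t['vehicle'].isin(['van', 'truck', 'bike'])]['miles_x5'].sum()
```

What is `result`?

540

sort by miles:
   miles  riders vehicle
4     18       1     van
2     29       2     suv
0     31       5     van
1     33       3    bike
3     36       5     van
5     57       1   truck
7     58       3    bike
6     66       2     suv
8     73       2     suv
take first 6 rows:
   miles  riders vehicle
4     18       1     van
2     29       2     suv
0     31       5     van
1     33       3    bike
3     36       5     van
5     57       1   truck
add column miles_x5 = t['miles'] * 5:
   miles  riders vehicle  miles_x5
4     18       1     van        90
2     29       2     suv       145
0     31       5     van       155
1     33       3    bike       165
3     36       5     van       180
5     57       1   truck       285
drop duplicate vehicle (keep=first):
   miles  riders vehicle  miles_x5
4     18       1     van        90
2     29       2     suv       145
1     33       3    bike       165
5     57       1   truck       285
filter rows where vehicle in ['van', 'truck', 'bike']:
   miles  riders vehicle  miles_x5
4     18       1     van        90
1     33       3    bike       165
5     57       1   truck       285
Hence 540.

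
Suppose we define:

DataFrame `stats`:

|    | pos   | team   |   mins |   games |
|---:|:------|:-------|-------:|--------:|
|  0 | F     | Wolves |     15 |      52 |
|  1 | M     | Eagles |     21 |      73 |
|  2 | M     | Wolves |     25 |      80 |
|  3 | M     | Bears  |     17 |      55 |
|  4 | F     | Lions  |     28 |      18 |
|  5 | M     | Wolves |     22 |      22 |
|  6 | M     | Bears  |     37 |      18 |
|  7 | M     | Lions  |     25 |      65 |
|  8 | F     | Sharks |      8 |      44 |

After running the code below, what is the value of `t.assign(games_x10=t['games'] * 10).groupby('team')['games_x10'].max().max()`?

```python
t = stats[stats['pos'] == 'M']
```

filter rows where pos == 'M':
  pos    team  mins  games
1   M  Eagles    21     73
2   M  Wolves    25     80
3   M   Bears    17     55
5   M  Wolves    22     22
6   M   Bears    37     18
7   M   Lions    25     65
add column games_x10 = t['games'] * 10:
  pos    team  mins  games  games_x10
1   M  Eagles    21     73        730
2   M  Wolves    25     80        800
3   M   Bears    17     55        550
5   M  Wolves    22     22        220
6   M   Bears    37     18        180
7   M   Lions    25     65        650
group by team, max of games_x10:
team
Bears     550
Eagles    730
Lions     650
Wolves    800
Name: games_x10, dtype: int64
Finally, max of the resulting series = 800.

800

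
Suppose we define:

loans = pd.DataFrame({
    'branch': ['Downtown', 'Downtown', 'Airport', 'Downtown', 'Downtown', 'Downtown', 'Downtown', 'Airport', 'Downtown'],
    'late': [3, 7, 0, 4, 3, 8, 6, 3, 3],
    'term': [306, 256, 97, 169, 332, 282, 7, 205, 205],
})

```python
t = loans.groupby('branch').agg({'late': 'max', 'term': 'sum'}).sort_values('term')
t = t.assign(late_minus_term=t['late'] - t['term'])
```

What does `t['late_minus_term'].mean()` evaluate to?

group by branch: max(late), sum(term):
          late  term
branch              
Airport      3   302
Downtown     8  1557
sort by term:
          late  term
branch              
Airport      3   302
Downtown     8  1557
add column late_minus_term = t['late'] - t['term']:
          late  term  late_minus_term
branch                               
Airport      3   302             -299
Downtown     8  1557            -1549
Then the mean of column 'late_minus_term': -924.0

-924.0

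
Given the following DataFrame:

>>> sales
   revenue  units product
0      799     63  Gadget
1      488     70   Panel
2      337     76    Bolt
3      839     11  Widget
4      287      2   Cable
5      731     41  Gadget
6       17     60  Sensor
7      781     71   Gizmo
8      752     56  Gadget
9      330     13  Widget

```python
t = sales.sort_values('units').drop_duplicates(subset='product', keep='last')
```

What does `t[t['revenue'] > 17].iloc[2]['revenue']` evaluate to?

799

sort by units:
   revenue  units product
4      287      2   Cable
3      839     11  Widget
9      330     13  Widget
5      731     41  Gadget
8      752     56  Gadget
6       17     60  Sensor
0      799     63  Gadget
1      488     70   Panel
7      781     71   Gizmo
2      337     76    Bolt
drop duplicate product (keep=last):
   revenue  units product
4      287      2   Cable
9      330     13  Widget
6       17     60  Sensor
0      799     63  Gadget
1      488     70   Panel
7      781     71   Gizmo
2      337     76    Bolt
filter rows where revenue > 17:
   revenue  units product
4      287      2   Cable
9      330     13  Widget
0      799     63  Gadget
1      488     70   Panel
7      781     71   Gizmo
2      337     76    Bolt
Reading off the value at position 2, column 'revenue', we get 799.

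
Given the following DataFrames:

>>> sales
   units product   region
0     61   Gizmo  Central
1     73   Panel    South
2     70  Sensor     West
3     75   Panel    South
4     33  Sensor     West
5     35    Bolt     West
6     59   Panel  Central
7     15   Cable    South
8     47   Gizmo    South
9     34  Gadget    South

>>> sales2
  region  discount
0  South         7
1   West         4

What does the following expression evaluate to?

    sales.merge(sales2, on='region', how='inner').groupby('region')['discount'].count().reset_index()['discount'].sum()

8

merge on 'region' (how='inner') → 8 rows:
   units product region  discount
0     73   Panel  South         7
1     70  Sensor   West         4
2     75   Panel  South         7
3     33  Sensor   West         4
4     35    Bolt   West         4
5     15   Cable  South         7
6     47   Gizmo  South         7
7     34  Gadget  South         7
group by region, count of discount:
region
South    5
West     3
Name: discount, dtype: int64
reset_index():
  region  discount
0  South         5
1   West         3
Finally, sum of column 'discount' = 8.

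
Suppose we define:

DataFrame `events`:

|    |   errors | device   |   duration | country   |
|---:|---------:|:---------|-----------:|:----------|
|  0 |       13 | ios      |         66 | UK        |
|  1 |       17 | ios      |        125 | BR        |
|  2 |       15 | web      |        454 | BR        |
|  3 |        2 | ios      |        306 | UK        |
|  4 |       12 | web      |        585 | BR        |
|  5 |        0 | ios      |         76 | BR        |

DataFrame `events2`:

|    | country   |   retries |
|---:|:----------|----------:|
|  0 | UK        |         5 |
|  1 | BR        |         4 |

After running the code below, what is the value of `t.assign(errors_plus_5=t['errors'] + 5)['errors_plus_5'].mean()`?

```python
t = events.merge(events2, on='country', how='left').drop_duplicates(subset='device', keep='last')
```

11.0

merge on 'country' (how='left') → 6 rows:
   errors device  duration country  retries
0      13    ios        66      UK        5
1      17    ios       125      BR        4
2      15    web       454      BR        4
3       2    ios       306      UK        5
4      12    web       585      BR        4
5       0    ios        76      BR        4
drop duplicate device (keep=last):
   errors device  duration country  retries
4      12    web       585      BR        4
5       0    ios        76      BR        4
add column errors_plus_5 = t['errors'] + 5:
   errors device  duration country  retries  errors_plus_5
4      12    web       585      BR        4             17
5       0    ios        76      BR        4              5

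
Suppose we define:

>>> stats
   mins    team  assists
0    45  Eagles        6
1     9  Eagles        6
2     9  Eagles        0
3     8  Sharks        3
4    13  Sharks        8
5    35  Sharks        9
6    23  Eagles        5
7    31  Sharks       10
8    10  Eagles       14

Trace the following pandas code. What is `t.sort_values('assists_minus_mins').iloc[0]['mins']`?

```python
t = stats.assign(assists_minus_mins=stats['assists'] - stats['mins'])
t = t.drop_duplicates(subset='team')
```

45

add column assists_minus_mins = stats['assists'] - stats['mins']:
   mins    team  assists  assists_minus_mins
0    45  Eagles        6                 -39
1     9  Eagles        6                  -3
2     9  Eagles        0                  -9
3     8  Sharks        3                  -5
4    13  Sharks        8                  -5
5    35  Sharks        9                 -26
6    23  Eagles        5                 -18
7    31  Sharks       10                 -21
8    10  Eagles       14                   4
drop duplicate team (keep=first):
   mins    team  assists  assists_minus_mins
0    45  Eagles        6                 -39
3     8  Sharks        3                  -5
sort by assists_minus_mins:
   mins    team  assists  assists_minus_mins
0    45  Eagles        6                 -39
3     8  Sharks        3                  -5
Hence 45.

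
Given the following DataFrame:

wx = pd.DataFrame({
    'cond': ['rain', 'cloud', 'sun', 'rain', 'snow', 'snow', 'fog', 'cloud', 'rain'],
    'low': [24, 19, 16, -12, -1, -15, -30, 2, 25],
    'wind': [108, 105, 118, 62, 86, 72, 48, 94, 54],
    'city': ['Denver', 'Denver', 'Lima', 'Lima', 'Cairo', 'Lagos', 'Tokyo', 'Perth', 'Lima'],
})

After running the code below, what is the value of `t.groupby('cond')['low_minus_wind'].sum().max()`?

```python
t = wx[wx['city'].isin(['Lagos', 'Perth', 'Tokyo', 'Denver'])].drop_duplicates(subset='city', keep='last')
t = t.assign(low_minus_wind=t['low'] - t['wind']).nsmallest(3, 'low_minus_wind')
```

-87

filter rows where city in ['Lagos', 'Perth', 'Tokyo', 'Denver']:
    cond  low  wind    city
0   rain   24   108  Denver
1  cloud   19   105  Denver
5   snow  -15    72   Lagos
6    fog  -30    48   Tokyo
7  cloud    2    94   Perth
drop duplicate city (keep=last):
    cond  low  wind    city
1  cloud   19   105  Denver
5   snow  -15    72   Lagos
6    fog  -30    48   Tokyo
7  cloud    2    94   Perth
add column low_minus_wind = t['low'] - t['wind']:
    cond  low  wind    city  low_minus_wind
1  cloud   19   105  Denver             -86
5   snow  -15    72   Lagos             -87
6    fog  -30    48   Tokyo             -78
7  cloud    2    94   Perth             -92
take 3 rows with smallest low_minus_wind:
    cond  low  wind    city  low_minus_wind
7  cloud    2    94   Perth             -92
5   snow  -15    72   Lagos             -87
1  cloud   19   105  Denver             -86
group by cond, sum of low_minus_wind:
cond
cloud   -178
snow     -87
Name: low_minus_wind, dtype: int64
Hence -87.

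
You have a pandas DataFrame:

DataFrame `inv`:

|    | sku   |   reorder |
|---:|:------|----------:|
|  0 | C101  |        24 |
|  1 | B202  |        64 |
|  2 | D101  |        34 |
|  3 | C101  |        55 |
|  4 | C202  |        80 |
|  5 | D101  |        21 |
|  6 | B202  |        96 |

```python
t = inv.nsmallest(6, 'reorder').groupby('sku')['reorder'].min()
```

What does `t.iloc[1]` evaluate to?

take 6 rows with smallest reorder:
    sku  reorder
5  D101       21
0  C101       24
2  D101       34
3  C101       55
1  B202       64
4  C202       80
group by sku, min of reorder:
sku
B202    64
C101    24
C202    80
D101    21
Name: reorder, dtype: int64
Hence 24.

24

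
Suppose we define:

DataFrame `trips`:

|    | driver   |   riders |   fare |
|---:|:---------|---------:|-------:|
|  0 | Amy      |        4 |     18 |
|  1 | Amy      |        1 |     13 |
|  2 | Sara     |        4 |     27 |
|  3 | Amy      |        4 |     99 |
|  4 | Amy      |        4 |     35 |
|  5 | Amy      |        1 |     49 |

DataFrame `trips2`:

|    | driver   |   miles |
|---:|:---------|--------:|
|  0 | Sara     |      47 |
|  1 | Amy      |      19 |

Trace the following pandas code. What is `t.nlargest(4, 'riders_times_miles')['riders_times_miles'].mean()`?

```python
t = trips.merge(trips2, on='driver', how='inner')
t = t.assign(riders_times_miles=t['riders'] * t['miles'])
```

104.0

merge on 'driver' (how='inner') → 6 rows:
  driver  riders  fare  miles
0    Amy       4    18     19
1    Amy       1    13     19
2   Sara       4    27     47
3    Amy       4    99     19
4    Amy       4    35     19
5    Amy       1    49     19
add column riders_times_miles = t['riders'] * t['miles']:
  driver  riders  fare  miles  riders_times_miles
0    Amy       4    18     19                  76
1    Amy       1    13     19                  19
2   Sara       4    27     47                 188
3    Amy       4    99     19                  76
4    Amy       4    35     19                  76
5    Amy       1    49     19                  19
take 4 rows with largest riders_times_miles:
  driver  riders  fare  miles  riders_times_miles
2   Sara       4    27     47                 188
0    Amy       4    18     19                  76
3    Amy       4    99     19                  76
4    Amy       4    35     19                  76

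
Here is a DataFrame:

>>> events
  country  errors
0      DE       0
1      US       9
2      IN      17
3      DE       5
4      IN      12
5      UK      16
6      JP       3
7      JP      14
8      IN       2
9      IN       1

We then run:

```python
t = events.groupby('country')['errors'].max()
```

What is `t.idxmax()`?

IN

group by country, max of errors:
country
DE     5
IN    17
JP    14
UK    16
US     9
Name: errors, dtype: int64
Finally, label with the largest value = IN.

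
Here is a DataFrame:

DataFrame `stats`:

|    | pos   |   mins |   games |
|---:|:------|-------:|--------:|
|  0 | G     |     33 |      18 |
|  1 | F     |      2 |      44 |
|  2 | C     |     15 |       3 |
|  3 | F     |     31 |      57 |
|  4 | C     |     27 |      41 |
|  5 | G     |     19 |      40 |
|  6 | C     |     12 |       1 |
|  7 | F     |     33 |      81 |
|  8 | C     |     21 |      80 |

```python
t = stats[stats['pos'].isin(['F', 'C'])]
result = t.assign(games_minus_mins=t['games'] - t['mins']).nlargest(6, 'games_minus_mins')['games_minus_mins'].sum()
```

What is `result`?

filter rows where pos in ['F', 'C']:
  pos  mins  games
1   F     2     44
2   C    15      3
3   F    31     57
4   C    27     41
6   C    12      1
7   F    33     81
8   C    21     80
add column games_minus_mins = t['games'] - t['mins']:
  pos  mins  games  games_minus_mins
1   F     2     44                42
2   C    15      3               -12
3   F    31     57                26
4   C    27     41                14
6   C    12      1               -11
7   F    33     81                48
8   C    21     80                59
take 6 rows with largest games_minus_mins:
  pos  mins  games  games_minus_mins
8   C    21     80                59
7   F    33     81                48
1   F     2     44                42
3   F    31     57                26
4   C    27     41                14
6   C    12      1               -11
So sum() = 178.

178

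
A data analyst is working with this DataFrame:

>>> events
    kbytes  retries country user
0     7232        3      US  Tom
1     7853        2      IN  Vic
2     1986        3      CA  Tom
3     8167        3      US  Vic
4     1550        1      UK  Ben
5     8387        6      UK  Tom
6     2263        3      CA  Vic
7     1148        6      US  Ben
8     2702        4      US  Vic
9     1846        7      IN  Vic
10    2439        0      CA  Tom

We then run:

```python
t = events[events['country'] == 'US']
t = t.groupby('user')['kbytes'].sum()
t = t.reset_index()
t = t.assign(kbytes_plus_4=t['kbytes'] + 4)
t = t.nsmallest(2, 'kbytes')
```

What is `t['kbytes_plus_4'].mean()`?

filter rows where country == 'US':
   kbytes  retries country user
0    7232        3      US  Tom
3    8167        3      US  Vic
7    1148        6      US  Ben
8    2702        4      US  Vic
group by user, sum of kbytes:
user
Ben     1148
Tom     7232
Vic    10869
Name: kbytes, dtype: int64
reset_index():
  user  kbytes
0  Ben    1148
1  Tom    7232
2  Vic   10869
add column kbytes_plus_4 = t['kbytes'] + 4:
  user  kbytes  kbytes_plus_4
0  Ben    1148           1152
1  Tom    7232           7236
2  Vic   10869          10873
take 2 rows with smallest kbytes:
  user  kbytes  kbytes_plus_4
0  Ben    1148           1152
1  Tom    7232           7236
Reading off the mean of column 'kbytes_plus_4', we get 4194.0.

4194.0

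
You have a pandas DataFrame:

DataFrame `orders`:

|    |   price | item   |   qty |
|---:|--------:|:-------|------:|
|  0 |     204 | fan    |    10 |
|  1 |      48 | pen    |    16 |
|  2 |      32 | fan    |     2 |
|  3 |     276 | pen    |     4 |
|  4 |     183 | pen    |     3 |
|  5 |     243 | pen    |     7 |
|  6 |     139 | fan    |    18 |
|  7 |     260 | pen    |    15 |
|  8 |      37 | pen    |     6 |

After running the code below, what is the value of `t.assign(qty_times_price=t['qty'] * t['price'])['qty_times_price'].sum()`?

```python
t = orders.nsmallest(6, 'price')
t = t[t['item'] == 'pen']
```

1539

take 6 rows with smallest price:
   price item  qty
2     32  fan    2
8     37  pen    6
1     48  pen   16
6    139  fan   18
4    183  pen    3
0    204  fan   10
filter rows where item == 'pen':
   price item  qty
8     37  pen    6
1     48  pen   16
4    183  pen    3
add column qty_times_price = t['qty'] * t['price']:
   price item  qty  qty_times_price
8     37  pen    6              222
1     48  pen   16              768
4    183  pen    3              549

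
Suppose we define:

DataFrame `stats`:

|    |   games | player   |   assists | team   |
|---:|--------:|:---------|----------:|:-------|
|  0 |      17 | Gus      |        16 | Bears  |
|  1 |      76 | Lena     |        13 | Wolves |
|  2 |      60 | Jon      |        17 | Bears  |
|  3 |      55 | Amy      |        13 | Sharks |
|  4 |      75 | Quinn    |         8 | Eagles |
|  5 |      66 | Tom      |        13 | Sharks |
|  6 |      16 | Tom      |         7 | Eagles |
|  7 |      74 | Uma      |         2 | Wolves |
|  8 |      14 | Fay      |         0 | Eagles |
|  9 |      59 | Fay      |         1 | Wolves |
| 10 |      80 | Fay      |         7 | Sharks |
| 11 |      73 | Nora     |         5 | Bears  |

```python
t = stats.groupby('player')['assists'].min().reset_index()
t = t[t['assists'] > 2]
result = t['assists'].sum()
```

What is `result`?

79

group by player, min of assists:
player
Amy      13
Fay       0
Gus      16
Jon      17
Lena     13
Nora      5
Quinn     8
Tom       7
Uma       2
Name: assists, dtype: int64
reset_index():
  player  assists
0    Amy       13
1    Fay        0
2    Gus       16
3    Jon       17
4   Lena       13
5   Nora        5
6  Quinn        8
7    Tom        7
8    Uma        2
filter rows where assists > 2:
  player  assists
0    Amy       13
2    Gus       16
3    Jon       17
4   Lena       13
5   Nora        5
6  Quinn        8
7    Tom        7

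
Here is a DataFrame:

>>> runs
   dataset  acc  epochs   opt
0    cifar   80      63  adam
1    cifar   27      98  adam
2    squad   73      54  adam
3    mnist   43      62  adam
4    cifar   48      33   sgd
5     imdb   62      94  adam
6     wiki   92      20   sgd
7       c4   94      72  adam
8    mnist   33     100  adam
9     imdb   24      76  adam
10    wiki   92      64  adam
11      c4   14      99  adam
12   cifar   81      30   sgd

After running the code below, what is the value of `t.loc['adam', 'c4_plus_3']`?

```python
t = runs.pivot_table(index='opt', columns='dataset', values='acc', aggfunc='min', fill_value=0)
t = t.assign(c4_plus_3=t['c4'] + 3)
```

pivot: rows=opt, cols=dataset, min(acc):
dataset  c4  cifar  imdb  mnist  squad  wiki
opt                                         
adam     14     27    24     33     73    92
sgd       0     48     0      0      0    92
add column c4_plus_3 = t['c4'] + 3:
dataset  c4  cifar  imdb  mnist  squad  wiki  c4_plus_3
opt                                                    
adam     14     27    24     33     73    92         17
sgd       0     48     0      0      0    92          3
Then the value at row 'adam', column 'c4_plus_3': 17

17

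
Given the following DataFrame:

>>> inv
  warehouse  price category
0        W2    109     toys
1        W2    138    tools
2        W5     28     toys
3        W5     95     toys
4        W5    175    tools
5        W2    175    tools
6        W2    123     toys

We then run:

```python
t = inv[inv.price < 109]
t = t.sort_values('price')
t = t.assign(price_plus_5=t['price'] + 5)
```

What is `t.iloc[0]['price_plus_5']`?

filter rows where price < 109:
  warehouse  price category
2        W5     28     toys
3        W5     95     toys
sort by price:
  warehouse  price category
2        W5     28     toys
3        W5     95     toys
add column price_plus_5 = t['price'] + 5:
  warehouse  price category  price_plus_5
2        W5     28     toys            33
3        W5     95     toys           100
Hence 33.

33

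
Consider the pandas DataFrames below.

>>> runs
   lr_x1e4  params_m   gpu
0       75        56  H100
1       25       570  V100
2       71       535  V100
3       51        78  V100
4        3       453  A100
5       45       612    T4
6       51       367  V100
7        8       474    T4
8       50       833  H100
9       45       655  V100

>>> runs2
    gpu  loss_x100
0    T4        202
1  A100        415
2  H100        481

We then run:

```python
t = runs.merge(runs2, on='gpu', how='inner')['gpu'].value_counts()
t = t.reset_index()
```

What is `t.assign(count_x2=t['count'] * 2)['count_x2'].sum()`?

merge on 'gpu' (how='inner') → 5 rows:
   lr_x1e4  params_m   gpu  loss_x100
0       75        56  H100        481
1        3       453  A100        415
2       45       612    T4        202
3        8       474    T4        202
4       50       833  H100        481
value_counts of gpu:
gpu
H100    2
T4      2
A100    1
Name: count, dtype: int64
reset_index():
    gpu  count
0  H100      2
1    T4      2
2  A100      1
add column count_x2 = t['count'] * 2:
    gpu  count  count_x2
0  H100      2         4
1    T4      2         4
2  A100      1         2

10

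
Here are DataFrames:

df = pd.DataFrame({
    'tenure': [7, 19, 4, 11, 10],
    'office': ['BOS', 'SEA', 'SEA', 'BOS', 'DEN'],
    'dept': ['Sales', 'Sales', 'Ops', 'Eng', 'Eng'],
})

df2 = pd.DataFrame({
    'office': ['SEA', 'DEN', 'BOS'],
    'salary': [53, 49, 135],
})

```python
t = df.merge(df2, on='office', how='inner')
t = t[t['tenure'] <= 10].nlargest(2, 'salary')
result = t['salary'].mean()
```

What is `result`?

94.0

merge on 'office' (how='inner') → 5 rows:
   tenure office   dept  salary
0       7    BOS  Sales     135
1      19    SEA  Sales      53
2       4    SEA    Ops      53
3      11    BOS    Eng     135
4      10    DEN    Eng      49
filter rows where tenure <= 10:
   tenure office   dept  salary
0       7    BOS  Sales     135
2       4    SEA    Ops      53
4      10    DEN    Eng      49
take 2 rows with largest salary:
   tenure office   dept  salary
0       7    BOS  Sales     135
2       4    SEA    Ops      53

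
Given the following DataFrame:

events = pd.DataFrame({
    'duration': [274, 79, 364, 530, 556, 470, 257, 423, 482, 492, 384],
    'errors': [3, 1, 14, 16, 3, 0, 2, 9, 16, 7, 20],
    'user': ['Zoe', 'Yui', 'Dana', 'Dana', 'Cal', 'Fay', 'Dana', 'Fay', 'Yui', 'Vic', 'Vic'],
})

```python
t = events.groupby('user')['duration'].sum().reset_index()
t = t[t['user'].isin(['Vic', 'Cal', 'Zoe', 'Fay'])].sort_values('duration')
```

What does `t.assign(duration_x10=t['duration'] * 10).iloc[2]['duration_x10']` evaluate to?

group by user, sum of duration:
user
Cal      556
Dana    1151
Fay      893
Vic      876
Yui      561
Zoe      274
Name: duration, dtype: int64
reset_index():
   user  duration
0   Cal       556
1  Dana      1151
2   Fay       893
3   Vic       876
4   Yui       561
5   Zoe       274
filter rows where user in ['Vic', 'Cal', 'Zoe', 'Fay']:
  user  duration
0  Cal       556
2  Fay       893
3  Vic       876
5  Zoe       274
sort by duration:
  user  duration
5  Zoe       274
0  Cal       556
3  Vic       876
2  Fay       893
add column duration_x10 = t['duration'] * 10:
  user  duration  duration_x10
5  Zoe       274          2740
0  Cal       556          5560
3  Vic       876          8760
2  Fay       893          8930

8760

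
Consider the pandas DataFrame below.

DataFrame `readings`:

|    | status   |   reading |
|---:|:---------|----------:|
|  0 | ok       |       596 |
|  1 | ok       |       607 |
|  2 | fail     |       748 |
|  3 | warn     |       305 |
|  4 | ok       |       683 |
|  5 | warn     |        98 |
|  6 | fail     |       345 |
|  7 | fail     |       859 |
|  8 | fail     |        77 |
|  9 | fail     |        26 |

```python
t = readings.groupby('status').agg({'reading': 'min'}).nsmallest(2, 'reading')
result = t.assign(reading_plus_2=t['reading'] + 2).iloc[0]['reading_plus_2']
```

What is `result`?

group by status, min of reading:
        reading
status         
fail         26
ok          596
warn         98
take 2 rows with smallest reading:
        reading
status         
fail         26
warn         98
add column reading_plus_2 = t['reading'] + 2:
        reading  reading_plus_2
status                         
fail         26              28
warn         98             100
Hence 28.

28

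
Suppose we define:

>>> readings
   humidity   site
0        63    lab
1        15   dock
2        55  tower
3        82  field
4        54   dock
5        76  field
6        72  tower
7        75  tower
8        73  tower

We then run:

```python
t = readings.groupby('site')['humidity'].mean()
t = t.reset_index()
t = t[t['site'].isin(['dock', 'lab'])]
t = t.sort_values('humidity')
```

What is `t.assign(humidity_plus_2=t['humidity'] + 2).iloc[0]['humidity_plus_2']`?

group by site, mean of humidity:
site
dock     34.50
field    79.00
lab      63.00
tower    68.75
Name: humidity, dtype: float64
reset_index():
    site  humidity
0   dock     34.50
1  field     79.00
2    lab     63.00
3  tower     68.75
filter rows where site in ['dock', 'lab']:
   site  humidity
0  dock      34.5
2   lab      63.0
sort by humidity:
   site  humidity
0  dock      34.5
2   lab      63.0
add column humidity_plus_2 = t['humidity'] + 2:
   site  humidity  humidity_plus_2
0  dock      34.5             36.5
2   lab      63.0             65.0
Hence 36.5.

36.5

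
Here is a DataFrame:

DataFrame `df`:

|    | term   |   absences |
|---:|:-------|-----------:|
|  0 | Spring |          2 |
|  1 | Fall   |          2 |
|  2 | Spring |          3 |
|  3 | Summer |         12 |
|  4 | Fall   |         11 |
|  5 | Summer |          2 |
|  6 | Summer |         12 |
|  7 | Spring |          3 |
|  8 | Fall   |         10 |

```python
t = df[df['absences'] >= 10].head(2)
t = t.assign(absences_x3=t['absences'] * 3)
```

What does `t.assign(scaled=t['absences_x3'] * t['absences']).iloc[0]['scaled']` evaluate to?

filter rows where absences >= 10:
     term  absences
3  Summer        12
4    Fall        11
6  Summer        12
8    Fall        10
take first 2 rows:
     term  absences
3  Summer        12
4    Fall        11
add column absences_x3 = t['absences'] * 3:
     term  absences  absences_x3
3  Summer        12           36
4    Fall        11           33
add column scaled = t['absences_x3'] * t['absences']:
     term  absences  absences_x3  scaled
3  Summer        12           36     432
4    Fall        11           33     363
Reading off the value at position 0, column 'scaled', we get 432.

432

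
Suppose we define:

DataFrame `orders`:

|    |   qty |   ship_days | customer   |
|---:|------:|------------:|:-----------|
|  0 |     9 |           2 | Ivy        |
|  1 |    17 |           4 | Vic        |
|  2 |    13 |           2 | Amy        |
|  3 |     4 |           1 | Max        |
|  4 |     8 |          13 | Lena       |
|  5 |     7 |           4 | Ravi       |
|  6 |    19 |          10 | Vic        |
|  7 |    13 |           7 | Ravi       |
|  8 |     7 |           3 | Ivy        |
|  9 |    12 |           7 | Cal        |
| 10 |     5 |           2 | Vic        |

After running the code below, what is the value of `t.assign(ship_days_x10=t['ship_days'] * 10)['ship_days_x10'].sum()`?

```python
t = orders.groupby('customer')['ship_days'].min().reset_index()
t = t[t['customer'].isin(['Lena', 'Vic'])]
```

150

group by customer, min of ship_days:
customer
Amy      2
Cal      7
Ivy      2
Lena    13
Max      1
Ravi     4
Vic      2
Name: ship_days, dtype: int64
reset_index():
  customer  ship_days
0      Amy          2
1      Cal          7
2      Ivy          2
3     Lena         13
4      Max          1
5     Ravi          4
6      Vic          2
filter rows where customer in ['Lena', 'Vic']:
  customer  ship_days
3     Lena         13
6      Vic          2
add column ship_days_x10 = t['ship_days'] * 10:
  customer  ship_days  ship_days_x10
3     Lena         13            130
6      Vic          2             20
The sum of column 'ship_days_x10' is 150.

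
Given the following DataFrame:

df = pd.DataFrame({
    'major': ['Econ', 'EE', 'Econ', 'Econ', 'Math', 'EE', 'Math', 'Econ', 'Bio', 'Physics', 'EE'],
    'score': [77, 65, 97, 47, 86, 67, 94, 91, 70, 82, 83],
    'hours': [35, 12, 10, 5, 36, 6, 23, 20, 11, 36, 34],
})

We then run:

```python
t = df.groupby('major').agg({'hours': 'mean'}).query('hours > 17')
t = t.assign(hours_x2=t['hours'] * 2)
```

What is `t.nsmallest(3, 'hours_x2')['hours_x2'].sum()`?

128.666666667

group by major, mean of hours:
             hours
major             
Bio      11.000000
EE       17.333333
Econ     17.500000
Math     29.500000
Physics  36.000000
filter rows where hours > 17:
             hours
major             
EE       17.333333
Econ     17.500000
Math     29.500000
Physics  36.000000
add column hours_x2 = t['hours'] * 2:
             hours   hours_x2
major                        
EE       17.333333  34.666667
Econ     17.500000  35.000000
Math     29.500000  59.000000
Physics  36.000000  72.000000
take 3 rows with smallest hours_x2:
           hours   hours_x2
major                      
EE     17.333333  34.666667
Econ   17.500000  35.000000
Math   29.500000  59.000000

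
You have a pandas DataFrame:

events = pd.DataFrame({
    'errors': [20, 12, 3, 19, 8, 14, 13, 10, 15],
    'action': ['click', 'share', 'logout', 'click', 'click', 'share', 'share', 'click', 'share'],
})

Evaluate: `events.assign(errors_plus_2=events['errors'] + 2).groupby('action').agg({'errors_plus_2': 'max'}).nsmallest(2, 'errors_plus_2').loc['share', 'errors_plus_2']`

17

add column errors_plus_2 = events['errors'] + 2:
   errors  action  errors_plus_2
0      20   click             22
1      12   share             14
2       3  logout              5
3      19   click             21
4       8   click             10
5      14   share             16
6      13   share             15
7      10   click             12
8      15   share             17
group by action, max of errors_plus_2:
        errors_plus_2
action               
click              22
logout              5
share              17
take 2 rows with smallest errors_plus_2:
        errors_plus_2
action               
logout              5
share              17
Reading off the value at row 'share', column 'errors_plus_2', we get 17.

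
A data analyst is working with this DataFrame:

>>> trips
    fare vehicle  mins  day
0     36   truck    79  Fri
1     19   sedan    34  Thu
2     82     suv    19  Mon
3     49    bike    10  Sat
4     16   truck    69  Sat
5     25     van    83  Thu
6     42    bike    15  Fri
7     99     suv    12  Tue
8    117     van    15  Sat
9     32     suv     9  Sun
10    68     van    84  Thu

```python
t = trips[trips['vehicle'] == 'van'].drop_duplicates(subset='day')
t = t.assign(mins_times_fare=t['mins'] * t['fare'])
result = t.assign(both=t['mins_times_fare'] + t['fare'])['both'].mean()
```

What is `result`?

1986.0

filter rows where vehicle == 'van':
    fare vehicle  mins  day
5     25     van    83  Thu
8    117     van    15  Sat
10    68     van    84  Thu
drop duplicate day (keep=first):
   fare vehicle  mins  day
5    25     van    83  Thu
8   117     van    15  Sat
add column mins_times_fare = t['mins'] * t['fare']:
   fare vehicle  mins  day  mins_times_fare
5    25     van    83  Thu             2075
8   117     van    15  Sat             1755
add column both = t['mins_times_fare'] + t['fare']:
   fare vehicle  mins  day  mins_times_fare  both
5    25     van    83  Thu             2075  2100
8   117     van    15  Sat             1755  1872
Reading off the mean of column 'both', we get 1986.0.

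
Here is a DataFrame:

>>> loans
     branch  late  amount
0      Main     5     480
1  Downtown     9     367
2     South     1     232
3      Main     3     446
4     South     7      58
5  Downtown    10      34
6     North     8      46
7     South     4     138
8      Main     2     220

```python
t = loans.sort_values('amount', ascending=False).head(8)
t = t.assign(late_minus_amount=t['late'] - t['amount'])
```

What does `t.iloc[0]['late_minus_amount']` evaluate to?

-475

sort by amount descending:
     branch  late  amount
0      Main     5     480
3      Main     3     446
1  Downtown     9     367
2     South     1     232
8      Main     2     220
7     South     4     138
4     South     7      58
6     North     8      46
5  Downtown    10      34
take first 8 rows:
     branch  late  amount
0      Main     5     480
3      Main     3     446
1  Downtown     9     367
2     South     1     232
8      Main     2     220
7     South     4     138
4     South     7      58
6     North     8      46
add column late_minus_amount = t['late'] - t['amount']:
     branch  late  amount  late_minus_amount
0      Main     5     480               -475
3      Main     3     446               -443
1  Downtown     9     367               -358
2     South     1     232               -231
8      Main     2     220               -218
7     South     4     138               -134
4     South     7      58                -51
6     North     8      46                -38
So iloc[0]['late_minus_amount'] = -475.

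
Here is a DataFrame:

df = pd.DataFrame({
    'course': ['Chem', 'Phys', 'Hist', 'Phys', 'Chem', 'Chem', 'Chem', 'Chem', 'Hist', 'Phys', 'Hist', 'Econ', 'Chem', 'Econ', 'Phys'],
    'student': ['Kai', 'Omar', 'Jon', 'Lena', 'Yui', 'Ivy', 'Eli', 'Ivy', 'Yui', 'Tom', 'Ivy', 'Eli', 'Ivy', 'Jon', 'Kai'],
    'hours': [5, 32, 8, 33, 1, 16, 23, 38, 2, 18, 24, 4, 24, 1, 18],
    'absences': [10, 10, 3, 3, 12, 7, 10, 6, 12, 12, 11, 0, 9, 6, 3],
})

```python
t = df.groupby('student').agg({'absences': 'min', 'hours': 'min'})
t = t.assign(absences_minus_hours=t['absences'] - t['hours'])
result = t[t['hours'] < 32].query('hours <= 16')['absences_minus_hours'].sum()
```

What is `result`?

-3

group by student: min(absences), min(hours):
         absences  hours
student                 
Eli             0      4
Ivy             6     16
Jon             3      1
Kai             3      5
Lena            3     33
Omar           10     32
Tom            12     18
Yui            12      1
add column absences_minus_hours = t['absences'] - t['hours']:
         absences  hours  absences_minus_hours
student                                       
Eli             0      4                    -4
Ivy             6     16                   -10
Jon             3      1                     2
Kai             3      5                    -2
Lena            3     33                   -30
Omar           10     32                   -22
Tom            12     18                    -6
Yui            12      1                    11
filter rows where hours < 32:
         absences  hours  absences_minus_hours
student                                       
Eli             0      4                    -4
Ivy             6     16                   -10
Jon             3      1                     2
Kai             3      5                    -2
Tom            12     18                    -6
Yui            12      1                    11
filter rows where hours <= 16:
         absences  hours  absences_minus_hours
student                                       
Eli             0      4                    -4
Ivy             6     16                   -10
Jon             3      1                     2
Kai             3      5                    -2
Yui            12      1                    11
So sum() = -3.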